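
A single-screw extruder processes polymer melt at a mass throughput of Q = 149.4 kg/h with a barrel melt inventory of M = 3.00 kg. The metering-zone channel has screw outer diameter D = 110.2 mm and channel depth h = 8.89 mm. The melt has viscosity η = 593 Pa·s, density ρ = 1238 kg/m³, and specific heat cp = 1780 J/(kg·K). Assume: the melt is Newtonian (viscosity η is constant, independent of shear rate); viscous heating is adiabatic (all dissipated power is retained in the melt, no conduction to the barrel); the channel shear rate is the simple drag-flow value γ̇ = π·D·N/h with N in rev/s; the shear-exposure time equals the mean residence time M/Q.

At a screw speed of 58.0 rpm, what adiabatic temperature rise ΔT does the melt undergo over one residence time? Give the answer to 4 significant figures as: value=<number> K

value=27.57 K

Convert throughput: Q = 149.4 kg/h = 149.4/3600 = 0.0415 kg/s
Mean residence time: t_res = M/Q_s = 3.00 kg / 0.0415 kg/s = 72.2892 s
Geometry in metres: D = 110.2 mm → 0.1102 m, h = 8.89 mm → 0.00889 m; screw speed N = 58.0 rpm = 0.966667 rev/s
Shear rate: γ̇ = πDN/h = π·0.1102·0.966667/0.00889 = 37.6449 s⁻¹
Adiabatic rise: ΔT = η γ̇² t_res / (ρ cp) = 593·(37.6449)²·72.2892 / (1238·1780) = 27.5677 K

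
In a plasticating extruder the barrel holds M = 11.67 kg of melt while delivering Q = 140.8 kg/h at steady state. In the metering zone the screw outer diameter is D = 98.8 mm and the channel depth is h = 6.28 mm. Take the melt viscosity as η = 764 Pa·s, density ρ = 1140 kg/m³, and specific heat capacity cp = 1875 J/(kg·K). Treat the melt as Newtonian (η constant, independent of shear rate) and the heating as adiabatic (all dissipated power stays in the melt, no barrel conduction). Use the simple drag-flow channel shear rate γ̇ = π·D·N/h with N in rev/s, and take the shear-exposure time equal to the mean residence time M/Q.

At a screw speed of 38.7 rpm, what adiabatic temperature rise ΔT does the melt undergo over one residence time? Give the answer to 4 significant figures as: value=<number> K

value=108.4 K

Q_s = Q / 3600 = 140.8 / 3600 = 0.0391111 kg/s
t_res = M / Q_s = 11.67 / 0.0391111 = 298.381 s
Convert to SI: D = 0.0988 m, h = 0.00628 m, N = 38.7/60 = 0.645 rev/s
γ̇ = π·D·N / h = π · 0.0988 · 0.645 / 0.00628 = 31.8792 s⁻¹
ΔT = η·γ̇²·t_res / (ρ·cp) = 764 · (31.8792)² · 298.381 / (1140 · 1875) = 108.386 K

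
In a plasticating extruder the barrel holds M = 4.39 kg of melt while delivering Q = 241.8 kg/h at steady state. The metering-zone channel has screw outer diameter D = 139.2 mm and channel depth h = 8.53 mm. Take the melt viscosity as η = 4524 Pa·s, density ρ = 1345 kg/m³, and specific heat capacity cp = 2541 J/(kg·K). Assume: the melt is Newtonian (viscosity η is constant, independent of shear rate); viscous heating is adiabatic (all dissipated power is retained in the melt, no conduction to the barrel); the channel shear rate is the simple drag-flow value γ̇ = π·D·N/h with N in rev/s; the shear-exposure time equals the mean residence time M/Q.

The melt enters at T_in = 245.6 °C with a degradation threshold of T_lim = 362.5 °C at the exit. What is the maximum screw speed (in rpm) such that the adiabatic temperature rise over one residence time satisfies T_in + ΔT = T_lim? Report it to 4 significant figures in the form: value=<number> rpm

value=43.02 rpm

Q_s = Q / 3600 = 241.8 / 3600 = 0.0671667 kg/s
Mean residence time: t_res = M/Q_s = 4.39 kg / 0.0671667 kg/s = 65.3598 s
Convert to metres: D = 0.1392 m, h = 0.00853 m
ΔT_a = T_lim − T_in = 362.5 °C − 245.6 °C = 116.9 K
Invert ΔT = ηγ̇²t_res/(ρcp) for γ̇: γ̇_max² = ΔT_a ρ cp / (η t_res) = 116.9·1345·2541 / (4524·65.3598) = 1351.16 s⁻²
γ̇_max = √1351.16 = 36.7582 s⁻¹
N_max = γ̇_max h / (πD) = 36.7582·0.00853/(π·0.1392) = 0.716991 rev/s → ×60 = 43.0195 rpm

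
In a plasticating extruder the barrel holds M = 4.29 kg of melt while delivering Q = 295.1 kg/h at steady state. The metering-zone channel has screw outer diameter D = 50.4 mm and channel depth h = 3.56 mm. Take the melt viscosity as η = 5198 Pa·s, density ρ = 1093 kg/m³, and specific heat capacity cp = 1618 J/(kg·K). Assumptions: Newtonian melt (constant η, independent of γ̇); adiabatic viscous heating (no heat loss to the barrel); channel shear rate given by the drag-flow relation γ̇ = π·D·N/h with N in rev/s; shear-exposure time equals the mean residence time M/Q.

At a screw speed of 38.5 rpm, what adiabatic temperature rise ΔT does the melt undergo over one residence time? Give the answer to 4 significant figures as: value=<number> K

Throughput in SI: Q_s = 295.1 kg/h ÷ 3600 s/h = 0.0819722 kg/s
t_res = M / Q_s = 4.29 / 0.0819722 = 52.3348 s
D = 50.4 mm = 0.0504 m;  h = 3.56 mm = 0.00356 m;  N = 38.5 rpm / 60 = 0.641667 rev/s
γ̇ = π·D·N / h = π · 0.0504 · 0.641667 / 0.00356 = 28.5391 s⁻¹
ΔT = η·γ̇²·t_res / (ρ·cp) = 5198 · (28.5391)² · 52.3348 / (1093 · 1618) = 125.288 K

value=125.3 K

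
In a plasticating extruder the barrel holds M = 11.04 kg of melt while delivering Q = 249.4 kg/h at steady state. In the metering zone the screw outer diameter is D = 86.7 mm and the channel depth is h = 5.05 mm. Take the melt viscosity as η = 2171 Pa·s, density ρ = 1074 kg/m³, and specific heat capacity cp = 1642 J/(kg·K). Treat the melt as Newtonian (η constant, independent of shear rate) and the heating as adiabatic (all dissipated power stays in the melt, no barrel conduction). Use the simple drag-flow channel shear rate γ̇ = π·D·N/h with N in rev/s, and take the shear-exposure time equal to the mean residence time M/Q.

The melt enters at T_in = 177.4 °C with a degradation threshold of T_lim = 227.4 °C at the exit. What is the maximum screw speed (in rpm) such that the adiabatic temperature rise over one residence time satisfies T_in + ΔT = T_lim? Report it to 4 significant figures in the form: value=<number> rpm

Convert throughput: Q = 249.4 kg/h = 249.4/3600 = 0.0692778 kg/s
t_res = M / Q_s = 11.04 / 0.0692778 = 159.358 s
Geometry in SI: D = 86.7 mm → 0.0867 m, h = 5.05 mm → 0.00505 m
ΔT_a = T_lim − T_in = 227.4 − 177.4 = 50 K
γ̇_max² = ΔT_a·ρ·cp / (η·t_res) = [50 × 1074 × 1642] / [2171 × 159.358] = 254.866 s⁻²
γ̇_max = √254.866 = 15.9645 s⁻¹
N_max = γ̇_max h / (πD) = 15.9645·0.00505/(π·0.0867) = 0.295991 rev/s → ×60 = 17.7595 rpm

value=17.76 rpm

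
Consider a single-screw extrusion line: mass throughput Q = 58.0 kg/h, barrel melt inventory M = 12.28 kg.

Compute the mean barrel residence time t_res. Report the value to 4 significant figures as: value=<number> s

value=762.2 s

Convert throughput: Q = 58.0 kg/h = 58.0/3600 = 0.0161111 kg/s
t_res = M / Q_s = 12.28 / 0.0161111 = 762.207 s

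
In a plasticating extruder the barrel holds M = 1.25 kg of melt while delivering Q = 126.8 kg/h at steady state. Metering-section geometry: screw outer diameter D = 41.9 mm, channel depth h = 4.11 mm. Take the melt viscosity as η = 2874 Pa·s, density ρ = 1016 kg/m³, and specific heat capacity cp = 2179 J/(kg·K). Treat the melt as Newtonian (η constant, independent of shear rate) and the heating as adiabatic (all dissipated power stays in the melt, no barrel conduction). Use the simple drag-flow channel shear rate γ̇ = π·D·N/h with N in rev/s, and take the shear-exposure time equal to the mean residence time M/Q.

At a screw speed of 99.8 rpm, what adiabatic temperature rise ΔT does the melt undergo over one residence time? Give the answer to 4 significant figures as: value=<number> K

value=130.7 K

Q_s = Q / 3600 = 126.8 / 3600 = 0.0352222 kg/s
t_res = M / Q_s = 1.25 ÷ 0.0352222 = 35.489 s
Geometry in metres: D = 41.9 mm → 0.0419 m, h = 4.11 mm → 0.00411 m; screw speed N = 99.8 rpm = 1.66333 rev/s
Shear rate: γ̇ = πDN/h = π·0.0419·1.66333/0.00411 = 53.2723 s⁻¹
ΔT = η·γ̇²·t_res/(ρ·cp) = [2874 × 53.2723² × 35.489] / [1016 × 2179] = 130.747 K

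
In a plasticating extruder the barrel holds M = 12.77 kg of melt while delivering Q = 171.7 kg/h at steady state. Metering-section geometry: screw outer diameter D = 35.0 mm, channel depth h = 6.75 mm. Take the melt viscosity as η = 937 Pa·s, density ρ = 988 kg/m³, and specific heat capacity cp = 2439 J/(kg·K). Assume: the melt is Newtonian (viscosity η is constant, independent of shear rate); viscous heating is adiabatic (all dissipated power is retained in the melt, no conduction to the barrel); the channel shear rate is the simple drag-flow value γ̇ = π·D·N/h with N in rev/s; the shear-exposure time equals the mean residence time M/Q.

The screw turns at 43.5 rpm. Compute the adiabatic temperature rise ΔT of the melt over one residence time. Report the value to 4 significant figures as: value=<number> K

Convert throughput: Q = 171.7 kg/h = 171.7/3600 = 0.0476944 kg/s
t_res = M / Q_s = 12.77 / 0.0476944 = 267.746 s
Convert to SI: D = 0.035 m, h = 0.00675 m, N = 43.5/60 = 0.725 rev/s
γ̇ = π·D·N / h = π · 0.035 · 0.725 / 0.00675 = 11.8101 s⁻¹
ΔT = η·γ̇²·t_res / (ρ·cp) = 937 · (11.8101)² · 267.746 / (988 · 2439) = 14.5211 K

value=14.52 K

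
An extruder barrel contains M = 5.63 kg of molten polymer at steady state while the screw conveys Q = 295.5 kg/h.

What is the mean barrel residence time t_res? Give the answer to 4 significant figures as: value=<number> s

value=68.59 s

Convert throughput: Q = 295.5 kg/h = 295.5/3600 = 0.0820833 kg/s
Mean residence time: t_res = M/Q_s = 5.63 kg / 0.0820833 kg/s = 68.5888 s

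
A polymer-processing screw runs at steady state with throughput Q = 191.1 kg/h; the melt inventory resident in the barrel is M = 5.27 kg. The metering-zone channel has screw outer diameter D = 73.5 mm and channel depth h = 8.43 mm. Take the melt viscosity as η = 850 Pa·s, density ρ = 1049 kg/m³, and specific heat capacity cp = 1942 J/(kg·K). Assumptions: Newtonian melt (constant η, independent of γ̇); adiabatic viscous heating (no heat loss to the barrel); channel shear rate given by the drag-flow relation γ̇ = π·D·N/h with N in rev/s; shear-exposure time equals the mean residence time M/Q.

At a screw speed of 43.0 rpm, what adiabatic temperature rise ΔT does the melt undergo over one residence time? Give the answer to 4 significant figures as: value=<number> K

value=15.96 K

Convert throughput: Q = 191.1 kg/h = 191.1/3600 = 0.0530833 kg/s
Mean residence time: t_res = M/Q_s = 5.27 kg / 0.0530833 kg/s = 99.2779 s
D = 73.5 mm = 0.0735 m;  h = 8.43 mm = 0.00843 m;  N = 43.0 rpm / 60 = 0.716667 rev/s
Shear rate: γ̇ = πDN/h = π·0.0735·0.716667/0.00843 = 19.6303 s⁻¹
ΔT = η·γ̇²·t_res/(ρ·cp) = [850 × 19.6303² × 99.2779] / [1049 × 1942] = 15.9625 K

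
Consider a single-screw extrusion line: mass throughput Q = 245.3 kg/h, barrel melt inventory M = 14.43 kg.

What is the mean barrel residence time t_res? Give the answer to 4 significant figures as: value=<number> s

value=211.8 s

Throughput in SI: Q_s = 245.3 kg/h ÷ 3600 s/h = 0.0681389 kg/s
t_res = M / Q_s = 14.43 / 0.0681389 = 211.773 s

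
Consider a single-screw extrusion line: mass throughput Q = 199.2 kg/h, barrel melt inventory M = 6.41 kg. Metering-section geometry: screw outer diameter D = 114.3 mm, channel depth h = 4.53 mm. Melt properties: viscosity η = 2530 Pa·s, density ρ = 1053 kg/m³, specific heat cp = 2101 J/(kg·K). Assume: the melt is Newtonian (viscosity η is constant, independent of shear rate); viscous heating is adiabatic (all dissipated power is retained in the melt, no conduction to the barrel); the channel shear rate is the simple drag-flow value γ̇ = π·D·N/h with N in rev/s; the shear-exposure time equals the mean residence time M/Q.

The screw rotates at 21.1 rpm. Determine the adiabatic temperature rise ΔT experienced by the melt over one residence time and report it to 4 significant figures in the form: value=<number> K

Throughput in SI: Q_s = 199.2 kg/h ÷ 3600 s/h = 0.0553333 kg/s
t_res = M / Q_s = 6.41 / 0.0553333 = 115.843 s
Geometry in metres: D = 114.3 mm → 0.1143 m, h = 4.53 mm → 0.00453 m; screw speed N = 21.1 rpm = 0.351667 rev/s
γ̇ = π D N / h = (π)(0.1143)(0.351667) / 0.00453 = 27.8759 s⁻¹
ΔT = η·γ̇²·t_res/(ρ·cp) = [2530 × 27.8759² × 115.843] / [1053 × 2101] = 102.943 K

value=102.9 K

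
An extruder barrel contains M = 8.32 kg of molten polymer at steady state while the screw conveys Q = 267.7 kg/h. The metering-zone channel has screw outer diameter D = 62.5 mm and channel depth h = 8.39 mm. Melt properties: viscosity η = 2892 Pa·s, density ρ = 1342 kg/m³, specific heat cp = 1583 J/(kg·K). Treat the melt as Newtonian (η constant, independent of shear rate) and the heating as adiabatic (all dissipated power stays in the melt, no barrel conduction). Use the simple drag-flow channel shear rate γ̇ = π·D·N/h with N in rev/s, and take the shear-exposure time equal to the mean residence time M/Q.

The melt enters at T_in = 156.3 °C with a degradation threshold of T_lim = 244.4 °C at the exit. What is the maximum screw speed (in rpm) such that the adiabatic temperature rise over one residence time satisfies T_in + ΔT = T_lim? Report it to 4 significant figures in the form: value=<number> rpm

Convert throughput: Q = 267.7 kg/h = 267.7/3600 = 0.0743611 kg/s
t_res = M / Q_s = 8.32 ÷ 0.0743611 = 111.886 s
Geometry in SI: D = 62.5 mm → 0.0625 m, h = 8.39 mm → 0.00839 m
Allowable rise: ΔT_a = T_lim − T_in = 244.4 − 156.3 = 88.1 K
Invert ΔT = ηγ̇²t_res/(ρcp) for γ̇: γ̇_max² = ΔT_a ρ cp / (η t_res) = 88.1·1342·1583 / (2892·111.886) = 578.407 s⁻²
Take the square root: γ̇_max = √(578.407) = 24.0501 s⁻¹
N_max = γ̇_max·h / (π·D) = 24.0501 · 0.00839 / (π · 0.0625) = 1.02766 rev/s = 61.6595 rpm

value=61.66 rpm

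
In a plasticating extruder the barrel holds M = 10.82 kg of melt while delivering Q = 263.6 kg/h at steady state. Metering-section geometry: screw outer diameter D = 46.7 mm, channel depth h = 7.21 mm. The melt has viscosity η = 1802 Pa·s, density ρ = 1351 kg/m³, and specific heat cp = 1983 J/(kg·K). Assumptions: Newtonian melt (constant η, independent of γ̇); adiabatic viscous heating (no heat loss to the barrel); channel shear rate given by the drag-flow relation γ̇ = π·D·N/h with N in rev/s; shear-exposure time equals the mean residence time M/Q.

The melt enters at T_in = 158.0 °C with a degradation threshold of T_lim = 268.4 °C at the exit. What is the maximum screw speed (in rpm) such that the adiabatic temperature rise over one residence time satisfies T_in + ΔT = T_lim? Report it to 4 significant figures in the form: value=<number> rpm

value=98.27 rpm

Q_s = Q / 3600 = 263.6 / 3600 = 0.0732222 kg/s
t_res = M / Q_s = 10.82 / 0.0732222 = 147.769 s
D = 46.7 mm = 0.0467 m;  h = 7.21 mm = 0.00721 m
ΔT_a = T_lim − T_in = 268.4 °C − 158.0 °C = 110.4 K
γ̇_max² = ΔT_a·ρ·cp / (η·t_res) = [110.4 × 1351 × 1983] / [1802 × 147.769] = 1110.73 s⁻²
Take the square root: γ̇_max = √(1110.73) = 33.3276 s⁻¹
N_max = γ̇_max·h / (π·D) = 33.3276 · 0.00721 / (π · 0.0467) = 1.63784 rev/s = 98.2706 rpm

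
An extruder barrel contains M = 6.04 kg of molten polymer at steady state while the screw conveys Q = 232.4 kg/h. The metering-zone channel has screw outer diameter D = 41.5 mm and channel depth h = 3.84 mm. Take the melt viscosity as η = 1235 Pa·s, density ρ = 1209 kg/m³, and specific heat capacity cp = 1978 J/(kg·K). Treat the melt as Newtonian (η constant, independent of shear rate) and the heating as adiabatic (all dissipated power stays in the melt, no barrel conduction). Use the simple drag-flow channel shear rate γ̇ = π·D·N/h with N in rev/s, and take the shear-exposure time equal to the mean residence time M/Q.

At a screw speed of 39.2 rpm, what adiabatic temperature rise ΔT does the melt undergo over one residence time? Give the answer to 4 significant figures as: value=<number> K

Q_s = Q / 3600 = 232.4 / 3600 = 0.0645556 kg/s
t_res = M / Q_s = 6.04 / 0.0645556 = 93.5628 s
Convert to SI: D = 0.0415 m, h = 0.00384 m, N = 39.2/60 = 0.653333 rev/s
γ̇ = π·D·N / h = π · 0.0415 · 0.653333 / 0.00384 = 22.182 s⁻¹
ΔT = η·γ̇²·t_res / (ρ·cp) = 1235 · (22.182)² · 93.5628 / (1209 · 1978) = 23.775 K

value=23.78 K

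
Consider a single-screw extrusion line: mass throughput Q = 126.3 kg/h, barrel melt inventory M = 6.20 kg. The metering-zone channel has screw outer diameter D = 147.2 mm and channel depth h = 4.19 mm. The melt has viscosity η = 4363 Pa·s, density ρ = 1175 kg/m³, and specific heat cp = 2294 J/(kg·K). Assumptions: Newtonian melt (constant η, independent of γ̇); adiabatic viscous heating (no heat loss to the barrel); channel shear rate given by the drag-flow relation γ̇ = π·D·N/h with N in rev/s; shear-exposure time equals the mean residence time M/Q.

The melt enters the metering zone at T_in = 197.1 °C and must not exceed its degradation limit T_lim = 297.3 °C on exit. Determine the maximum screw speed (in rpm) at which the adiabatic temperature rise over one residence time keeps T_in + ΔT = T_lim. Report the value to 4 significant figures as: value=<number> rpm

value=10.17 rpm

Throughput in SI: Q_s = 126.3 kg/h ÷ 3600 s/h = 0.0350833 kg/s
t_res = M / Q_s = 6.20 / 0.0350833 = 176.722 s
Geometry in SI: D = 147.2 mm → 0.1472 m, h = 4.19 mm → 0.00419 m
Allowable rise: ΔT_a = T_lim − T_in = 297.3 − 197.1 = 100.2 K
γ̇_max² = ΔT_a·ρ·cp/(η·t_res) = 100.2·1175·2294/(4363·176.722) = 350.286 s⁻²
γ̇_max = sqrt(350.286) = 18.7159 s⁻¹
N_max = γ̇_max h / (πD) = 18.7159·0.00419/(π·0.1472) = 0.169577 rev/s → ×60 = 10.1746 rpm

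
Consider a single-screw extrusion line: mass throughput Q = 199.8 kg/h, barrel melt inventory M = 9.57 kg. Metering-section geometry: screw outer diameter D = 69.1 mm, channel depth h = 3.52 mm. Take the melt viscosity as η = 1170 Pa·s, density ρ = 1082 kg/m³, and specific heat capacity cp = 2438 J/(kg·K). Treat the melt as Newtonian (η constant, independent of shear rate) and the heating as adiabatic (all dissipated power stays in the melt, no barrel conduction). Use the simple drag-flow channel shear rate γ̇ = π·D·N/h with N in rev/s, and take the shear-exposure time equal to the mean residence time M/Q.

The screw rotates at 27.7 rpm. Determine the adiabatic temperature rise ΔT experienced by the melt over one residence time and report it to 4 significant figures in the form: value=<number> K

value=62.00 K

Q_s = Q / 3600 = 199.8 / 3600 = 0.0555 kg/s
Mean residence time: t_res = M/Q_s = 9.57 kg / 0.0555 kg/s = 172.432 s
Convert to SI: D = 0.0691 m, h = 0.00352 m, N = 27.7/60 = 0.461667 rev/s
γ̇ = π·D·N / h = π · 0.0691 · 0.461667 / 0.00352 = 28.4717 s⁻¹
ΔT = η·γ̇²·t_res/(ρ·cp) = [1170 × 28.4717² × 172.432] / [1082 × 2438] = 61.9971 K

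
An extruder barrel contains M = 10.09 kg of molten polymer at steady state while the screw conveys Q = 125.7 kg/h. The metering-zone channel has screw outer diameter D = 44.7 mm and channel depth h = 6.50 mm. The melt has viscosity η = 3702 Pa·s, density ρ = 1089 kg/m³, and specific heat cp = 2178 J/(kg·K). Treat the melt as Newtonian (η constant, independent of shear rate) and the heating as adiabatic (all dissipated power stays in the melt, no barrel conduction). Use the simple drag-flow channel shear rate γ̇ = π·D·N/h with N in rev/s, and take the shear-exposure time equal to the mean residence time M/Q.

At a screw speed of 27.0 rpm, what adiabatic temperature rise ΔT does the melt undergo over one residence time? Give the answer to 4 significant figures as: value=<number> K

Throughput in SI: Q_s = 125.7 kg/h ÷ 3600 s/h = 0.0349167 kg/s
Mean residence time: t_res = M/Q_s = 10.09 kg / 0.0349167 kg/s = 288.974 s
Geometry in metres: D = 44.7 mm → 0.0447 m, h = 6.50 mm → 0.0065 m; screw speed N = 27.0 rpm = 0.45 rev/s
γ̇ = π D N / h = (π)(0.0447)(0.45) / 0.0065 = 9.72202 s⁻¹
Adiabatic rise: ΔT = η γ̇² t_res / (ρ cp) = 3702·(9.72202)²·288.974 / (1089·2178) = 42.6307 K

value=42.63 K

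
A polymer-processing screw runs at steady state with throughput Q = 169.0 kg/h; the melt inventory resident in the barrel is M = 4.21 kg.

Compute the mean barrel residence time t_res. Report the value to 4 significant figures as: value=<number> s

Q_s = Q / 3600 = 169.0 / 3600 = 0.0469444 kg/s
t_res = M / Q_s = 4.21 ÷ 0.0469444 = 89.6805 s

value=89.68 s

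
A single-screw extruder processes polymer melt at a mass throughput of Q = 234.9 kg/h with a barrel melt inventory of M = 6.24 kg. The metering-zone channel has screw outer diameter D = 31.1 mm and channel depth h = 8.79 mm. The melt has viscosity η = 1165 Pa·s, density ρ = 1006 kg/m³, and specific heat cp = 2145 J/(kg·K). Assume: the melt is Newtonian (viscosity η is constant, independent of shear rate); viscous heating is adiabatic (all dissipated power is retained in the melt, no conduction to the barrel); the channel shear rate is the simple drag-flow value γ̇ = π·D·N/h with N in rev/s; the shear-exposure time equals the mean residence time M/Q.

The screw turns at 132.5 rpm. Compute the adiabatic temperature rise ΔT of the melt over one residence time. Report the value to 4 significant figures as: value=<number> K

value=31.11 K

Convert throughput: Q = 234.9 kg/h = 234.9/3600 = 0.06525 kg/s
Mean residence time: t_res = M/Q_s = 6.24 kg / 0.06525 kg/s = 95.6322 s
D = 31.1 mm = 0.0311 m;  h = 8.79 mm = 0.00879 m;  N = 132.5 rpm / 60 = 2.20833 rev/s
γ̇ = π·D·N / h = π · 0.0311 · 2.20833 / 0.00879 = 24.5463 s⁻¹
ΔT = η·γ̇²·t_res / (ρ·cp) = 1165 · (24.5463)² · 95.6322 / (1006 · 2145) = 31.1083 K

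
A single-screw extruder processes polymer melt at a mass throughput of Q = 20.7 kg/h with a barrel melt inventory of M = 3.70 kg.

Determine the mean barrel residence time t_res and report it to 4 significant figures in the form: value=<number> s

Convert throughput: Q = 20.7 kg/h = 20.7/3600 = 0.00575 kg/s
Mean residence time: t_res = M/Q_s = 3.70 kg / 0.00575 kg/s = 643.478 s

value=643.5 s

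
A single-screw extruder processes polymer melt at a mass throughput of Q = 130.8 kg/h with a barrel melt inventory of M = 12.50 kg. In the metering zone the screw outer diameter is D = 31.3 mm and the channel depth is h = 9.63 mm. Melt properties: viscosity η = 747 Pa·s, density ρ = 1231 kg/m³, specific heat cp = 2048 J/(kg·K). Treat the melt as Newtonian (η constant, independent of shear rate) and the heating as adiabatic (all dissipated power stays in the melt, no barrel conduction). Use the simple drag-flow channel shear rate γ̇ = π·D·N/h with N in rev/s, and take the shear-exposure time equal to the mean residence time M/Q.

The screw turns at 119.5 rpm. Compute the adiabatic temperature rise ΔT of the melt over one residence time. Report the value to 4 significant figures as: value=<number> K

Convert throughput: Q = 130.8 kg/h = 130.8/3600 = 0.0363333 kg/s
Mean residence time: t_res = M/Q_s = 12.50 kg / 0.0363333 kg/s = 344.037 s
Convert to SI: D = 0.0313 m, h = 0.00963 m, N = 119.5/60 = 1.99167 rev/s
γ̇ = π·D·N / h = π · 0.0313 · 1.99167 / 0.00963 = 20.3369 s⁻¹
ΔT = η·γ̇²·t_res / (ρ·cp) = 747 · (20.3369)² · 344.037 / (1231 · 2048) = 42.1606 K

value=42.16 K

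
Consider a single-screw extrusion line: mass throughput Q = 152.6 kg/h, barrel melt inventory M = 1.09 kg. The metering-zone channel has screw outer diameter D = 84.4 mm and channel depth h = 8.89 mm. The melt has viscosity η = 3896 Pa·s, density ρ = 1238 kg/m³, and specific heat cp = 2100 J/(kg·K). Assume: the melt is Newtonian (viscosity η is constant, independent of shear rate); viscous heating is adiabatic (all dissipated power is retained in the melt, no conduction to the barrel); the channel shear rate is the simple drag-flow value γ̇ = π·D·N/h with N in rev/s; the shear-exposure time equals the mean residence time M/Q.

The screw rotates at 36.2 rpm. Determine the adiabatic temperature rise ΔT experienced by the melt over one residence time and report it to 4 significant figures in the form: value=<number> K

value=12.48 K

Q_s = Q / 3600 = 152.6 / 3600 = 0.0423889 kg/s
t_res = M / Q_s = 1.09 / 0.0423889 = 25.7143 s
Geometry in metres: D = 84.4 mm → 0.0844 m, h = 8.89 mm → 0.00889 m; screw speed N = 36.2 rpm = 0.603333 rev/s
γ̇ = π·D·N / h = π · 0.0844 · 0.603333 / 0.00889 = 17.9948 s⁻¹
ΔT = η·γ̇²·t_res / (ρ·cp) = 3896 · (17.9948)² · 25.7143 / (1238 · 2100) = 12.4781 K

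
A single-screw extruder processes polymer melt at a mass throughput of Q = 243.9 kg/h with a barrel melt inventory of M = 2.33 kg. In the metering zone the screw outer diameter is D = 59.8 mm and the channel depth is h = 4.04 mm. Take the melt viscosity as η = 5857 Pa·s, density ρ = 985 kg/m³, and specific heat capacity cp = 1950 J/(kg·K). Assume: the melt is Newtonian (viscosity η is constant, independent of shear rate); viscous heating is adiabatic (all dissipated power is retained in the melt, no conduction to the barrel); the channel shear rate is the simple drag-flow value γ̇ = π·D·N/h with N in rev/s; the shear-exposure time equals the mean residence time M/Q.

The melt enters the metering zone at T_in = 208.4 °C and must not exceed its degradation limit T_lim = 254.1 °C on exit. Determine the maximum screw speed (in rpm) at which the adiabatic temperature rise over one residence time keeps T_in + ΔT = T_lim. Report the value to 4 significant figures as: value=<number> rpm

Throughput in SI: Q_s = 243.9 kg/h ÷ 3600 s/h = 0.06775 kg/s
t_res = M / Q_s = 2.33 / 0.06775 = 34.3911 s
Geometry in SI: D = 59.8 mm → 0.0598 m, h = 4.04 mm → 0.00404 m
Allowable rise: ΔT_a = T_lim − T_in = 254.1 − 208.4 = 45.7 K
Invert ΔT = ηγ̇²t_res/(ρcp) for γ̇: γ̇_max² = ΔT_a ρ cp / (η t_res) = 45.7·985·1950 / (5857·34.3911) = 435.778 s⁻²
γ̇_max = sqrt(435.778) = 20.8753 s⁻¹
N_max = γ̇_max·h / (π·D) = 20.8753 · 0.00404 / (π · 0.0598) = 0.448914 rev/s = 26.9348 rpm

value=26.93 rpm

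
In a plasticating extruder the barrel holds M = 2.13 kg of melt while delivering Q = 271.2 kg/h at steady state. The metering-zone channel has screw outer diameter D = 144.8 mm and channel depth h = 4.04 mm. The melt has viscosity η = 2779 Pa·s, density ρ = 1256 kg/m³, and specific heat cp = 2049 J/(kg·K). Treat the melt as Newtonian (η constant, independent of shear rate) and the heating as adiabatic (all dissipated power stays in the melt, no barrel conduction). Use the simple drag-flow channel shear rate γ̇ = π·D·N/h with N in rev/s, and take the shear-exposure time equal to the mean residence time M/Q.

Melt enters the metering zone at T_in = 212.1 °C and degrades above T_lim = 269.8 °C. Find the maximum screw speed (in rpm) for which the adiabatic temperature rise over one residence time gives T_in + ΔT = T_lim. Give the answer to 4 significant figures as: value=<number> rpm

value=23.16 rpm

Convert throughput: Q = 271.2 kg/h = 271.2/3600 = 0.0753333 kg/s
t_res = M / Q_s = 2.13 / 0.0753333 = 28.2743 s
Convert to metres: D = 0.1448 m, h = 0.00404 m
ΔT_a = T_lim − T_in = 269.8 − 212.1 = 57.7 K
γ̇_max² = ΔT_a·ρ·cp / (η·t_res) = [57.7 × 1256 × 2049] / [2779 × 28.2743] = 1889.85 s⁻²
γ̇_max = √1889.85 = 43.4724 s⁻¹
N_max = γ̇_max·h / (π·D) = 43.4724 · 0.00404 / (π · 0.1448) = 0.386079 rev/s = 23.1647 rpm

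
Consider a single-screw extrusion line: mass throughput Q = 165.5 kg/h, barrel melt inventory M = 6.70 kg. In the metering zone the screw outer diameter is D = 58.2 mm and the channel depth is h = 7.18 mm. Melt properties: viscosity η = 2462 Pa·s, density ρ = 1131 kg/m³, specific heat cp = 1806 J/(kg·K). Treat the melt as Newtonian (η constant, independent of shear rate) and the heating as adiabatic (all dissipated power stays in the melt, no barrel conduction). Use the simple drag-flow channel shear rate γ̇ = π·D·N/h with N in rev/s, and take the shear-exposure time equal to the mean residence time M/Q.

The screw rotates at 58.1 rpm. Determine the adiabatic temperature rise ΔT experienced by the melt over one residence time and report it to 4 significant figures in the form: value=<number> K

Convert throughput: Q = 165.5 kg/h = 165.5/3600 = 0.0459722 kg/s
t_res = M / Q_s = 6.70 ÷ 0.0459722 = 145.74 s
D = 58.2 mm = 0.0582 m;  h = 7.18 mm = 0.00718 m;  N = 58.1 rpm / 60 = 0.968333 rev/s
γ̇ = π D N / h = (π)(0.0582)(0.968333) / 0.00718 = 24.6589 s⁻¹
Adiabatic rise: ΔT = η γ̇² t_res / (ρ cp) = 2462·(24.6589)²·145.74 / (1131·1806) = 106.815 K

value=106.8 K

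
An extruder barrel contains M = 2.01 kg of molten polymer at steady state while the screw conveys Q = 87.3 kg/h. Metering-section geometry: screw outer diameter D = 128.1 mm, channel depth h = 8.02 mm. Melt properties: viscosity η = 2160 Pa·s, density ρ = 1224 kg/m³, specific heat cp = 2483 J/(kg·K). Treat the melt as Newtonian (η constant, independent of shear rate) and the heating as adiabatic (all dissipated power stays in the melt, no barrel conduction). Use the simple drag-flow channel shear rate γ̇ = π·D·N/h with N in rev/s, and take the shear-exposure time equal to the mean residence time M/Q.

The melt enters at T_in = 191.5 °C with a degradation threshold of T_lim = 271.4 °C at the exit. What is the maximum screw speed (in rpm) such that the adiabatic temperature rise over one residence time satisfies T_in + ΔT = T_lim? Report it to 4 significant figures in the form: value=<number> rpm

Throughput in SI: Q_s = 87.3 kg/h ÷ 3600 s/h = 0.02425 kg/s
t_res = M / Q_s = 2.01 / 0.02425 = 82.8866 s
Geometry in SI: D = 128.1 mm → 0.1281 m, h = 8.02 mm → 0.00802 m
Allowable rise: ΔT_a = T_lim − T_in = 271.4 − 191.5 = 79.9 K
Invert ΔT = ηγ̇²t_res/(ρcp) for γ̇: γ̇_max² = ΔT_a ρ cp / (η t_res) = 79.9·1224·2483 / (2160·82.8866) = 1356.33 s⁻²
γ̇_max = sqrt(1356.33) = 36.8284 s⁻¹
N_max = γ̇_max h / (πD) = 36.8284·0.00802/(π·0.1281) = 0.733937 rev/s → ×60 = 44.0362 rpm

value=44.04 rpm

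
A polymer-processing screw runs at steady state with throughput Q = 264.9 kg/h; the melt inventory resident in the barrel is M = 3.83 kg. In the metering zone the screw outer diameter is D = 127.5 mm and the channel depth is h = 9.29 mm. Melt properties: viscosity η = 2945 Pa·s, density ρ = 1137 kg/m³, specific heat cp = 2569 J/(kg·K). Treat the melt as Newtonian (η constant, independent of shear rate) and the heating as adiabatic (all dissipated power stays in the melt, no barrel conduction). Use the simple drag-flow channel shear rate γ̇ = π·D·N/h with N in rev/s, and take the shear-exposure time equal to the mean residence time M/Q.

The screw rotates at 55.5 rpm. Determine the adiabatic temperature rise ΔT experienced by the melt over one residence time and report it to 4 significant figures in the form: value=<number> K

value=83.47 K

Convert throughput: Q = 264.9 kg/h = 264.9/3600 = 0.0735833 kg/s
t_res = M / Q_s = 3.83 ÷ 0.0735833 = 52.0498 s
Convert to SI: D = 0.1275 m, h = 0.00929 m, N = 55.5/60 = 0.925 rev/s
Shear rate: γ̇ = πDN/h = π·0.1275·0.925/0.00929 = 39.8828 s⁻¹
ΔT = η·γ̇²·t_res / (ρ·cp) = 2945 · (39.8828)² · 52.0498 / (1137 · 2569) = 83.4742 K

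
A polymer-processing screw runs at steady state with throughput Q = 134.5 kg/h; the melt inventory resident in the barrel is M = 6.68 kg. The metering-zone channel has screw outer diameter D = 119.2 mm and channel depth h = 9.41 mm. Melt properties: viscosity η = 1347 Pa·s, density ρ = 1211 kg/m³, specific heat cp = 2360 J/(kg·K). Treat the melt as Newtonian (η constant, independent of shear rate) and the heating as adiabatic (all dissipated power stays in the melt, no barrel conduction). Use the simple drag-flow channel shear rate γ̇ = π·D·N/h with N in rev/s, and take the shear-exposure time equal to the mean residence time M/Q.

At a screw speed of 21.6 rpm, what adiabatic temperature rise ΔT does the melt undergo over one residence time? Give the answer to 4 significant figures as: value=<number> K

Q_s = Q / 3600 = 134.5 / 3600 = 0.0373611 kg/s
Mean residence time: t_res = M/Q_s = 6.68 kg / 0.0373611 kg/s = 178.796 s
Convert to SI: D = 0.1192 m, h = 0.00941 m, N = 21.6/60 = 0.36 rev/s
γ̇ = π·D·N / h = π · 0.1192 · 0.36 / 0.00941 = 14.3265 s⁻¹
Adiabatic rise: ΔT = η γ̇² t_res / (ρ cp) = 1347·(14.3265)²·178.796 / (1211·2360) = 17.296 K

value=17.30 K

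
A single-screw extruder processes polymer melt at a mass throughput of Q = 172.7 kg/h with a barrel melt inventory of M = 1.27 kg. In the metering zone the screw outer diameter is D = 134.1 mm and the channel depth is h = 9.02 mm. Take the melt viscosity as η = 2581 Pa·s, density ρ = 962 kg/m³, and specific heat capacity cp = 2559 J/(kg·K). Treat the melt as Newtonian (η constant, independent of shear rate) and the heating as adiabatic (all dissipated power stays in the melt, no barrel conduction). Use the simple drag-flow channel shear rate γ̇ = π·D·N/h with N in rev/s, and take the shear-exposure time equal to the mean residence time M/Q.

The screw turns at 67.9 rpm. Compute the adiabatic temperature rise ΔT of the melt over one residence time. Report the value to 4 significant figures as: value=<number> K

Throughput in SI: Q_s = 172.7 kg/h ÷ 3600 s/h = 0.0479722 kg/s
t_res = M / Q_s = 1.27 / 0.0479722 = 26.4737 s
Convert to SI: D = 0.1341 m, h = 0.00902 m, N = 67.9/60 = 1.13167 rev/s
γ̇ = π·D·N / h = π · 0.1341 · 1.13167 / 0.00902 = 52.8556 s⁻¹
Adiabatic rise: ΔT = η γ̇² t_res / (ρ cp) = 2581·(52.8556)²·26.4737 / (962·2559) = 77.5421 K

value=77.54 K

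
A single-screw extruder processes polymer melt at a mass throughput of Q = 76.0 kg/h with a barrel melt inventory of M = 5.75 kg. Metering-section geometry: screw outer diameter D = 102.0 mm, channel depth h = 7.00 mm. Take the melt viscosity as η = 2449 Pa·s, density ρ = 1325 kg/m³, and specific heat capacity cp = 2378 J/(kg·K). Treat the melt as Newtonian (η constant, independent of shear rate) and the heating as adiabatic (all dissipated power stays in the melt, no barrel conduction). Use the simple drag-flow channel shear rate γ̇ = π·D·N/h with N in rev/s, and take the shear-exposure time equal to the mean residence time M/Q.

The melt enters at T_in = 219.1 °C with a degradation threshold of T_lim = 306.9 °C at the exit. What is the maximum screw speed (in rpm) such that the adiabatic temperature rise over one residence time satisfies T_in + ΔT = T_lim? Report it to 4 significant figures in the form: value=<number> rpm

value=26.69 rpm

Q_s = Q / 3600 = 76.0 / 3600 = 0.0211111 kg/s
t_res = M / Q_s = 5.75 ÷ 0.0211111 = 272.368 s
D = 102.0 mm = 0.102 m;  h = 7.00 mm = 0.007 m
Allowable rise: ΔT_a = T_lim − T_in = 306.9 − 219.1 = 87.8 K
γ̇_max² = ΔT_a·ρ·cp/(η·t_res) = 87.8·1325·2378/(2449·272.368) = 414.741 s⁻²
γ̇_max = √414.741 = 20.3652 s⁻¹
N_max = γ̇_max h / (πD) = 20.3652·0.007/(π·0.102) = 0.444873 rev/s → ×60 = 26.6924 rpm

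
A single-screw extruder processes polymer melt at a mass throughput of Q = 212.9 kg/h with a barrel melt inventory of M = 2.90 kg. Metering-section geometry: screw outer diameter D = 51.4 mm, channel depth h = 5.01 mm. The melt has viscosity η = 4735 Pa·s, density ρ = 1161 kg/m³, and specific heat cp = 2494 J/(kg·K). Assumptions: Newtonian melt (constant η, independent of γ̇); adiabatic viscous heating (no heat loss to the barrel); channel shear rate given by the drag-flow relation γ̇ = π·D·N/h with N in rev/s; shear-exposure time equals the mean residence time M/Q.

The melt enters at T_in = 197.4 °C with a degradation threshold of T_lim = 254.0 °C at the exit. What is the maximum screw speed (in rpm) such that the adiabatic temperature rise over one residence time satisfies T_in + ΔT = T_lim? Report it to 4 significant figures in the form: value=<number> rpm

value=49.46 rpm

Throughput in SI: Q_s = 212.9 kg/h ÷ 3600 s/h = 0.0591389 kg/s
Mean residence time: t_res = M/Q_s = 2.90 kg / 0.0591389 kg/s = 49.0371 s
Convert to metres: D = 0.0514 m, h = 0.00501 m
ΔT_a = T_lim − T_in = 254.0 − 197.4 = 56.6 K
Invert ΔT = ηγ̇²t_res/(ρcp) for γ̇: γ̇_max² = ΔT_a ρ cp / (η t_res) = 56.6·1161·2494 / (4735·49.0371) = 705.83 s⁻²
γ̇_max = sqrt(705.83) = 26.5675 s⁻¹
N_max = γ̇_max h / (πD) = 26.5675·0.00501/(π·0.0514) = 0.82428 rev/s → ×60 = 49.4568 rpm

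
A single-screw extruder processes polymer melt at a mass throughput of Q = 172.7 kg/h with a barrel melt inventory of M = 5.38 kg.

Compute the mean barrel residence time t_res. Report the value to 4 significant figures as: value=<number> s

value=112.1 s

Q_s = Q / 3600 = 172.7 / 3600 = 0.0479722 kg/s
t_res = M / Q_s = 5.38 / 0.0479722 = 112.148 s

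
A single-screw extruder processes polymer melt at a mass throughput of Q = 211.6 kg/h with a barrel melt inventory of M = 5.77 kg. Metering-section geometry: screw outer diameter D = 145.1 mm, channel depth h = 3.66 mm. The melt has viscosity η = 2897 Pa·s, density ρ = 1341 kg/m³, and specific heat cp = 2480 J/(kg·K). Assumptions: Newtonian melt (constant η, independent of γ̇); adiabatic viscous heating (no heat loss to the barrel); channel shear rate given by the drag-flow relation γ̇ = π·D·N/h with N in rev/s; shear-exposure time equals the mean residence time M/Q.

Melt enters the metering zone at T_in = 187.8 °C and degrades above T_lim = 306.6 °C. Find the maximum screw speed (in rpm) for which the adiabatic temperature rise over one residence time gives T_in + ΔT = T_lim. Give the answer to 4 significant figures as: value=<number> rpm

Convert throughput: Q = 211.6 kg/h = 211.6/3600 = 0.0587778 kg/s
t_res = M / Q_s = 5.77 ÷ 0.0587778 = 98.1664 s
D = 145.1 mm = 0.1451 m;  h = 3.66 mm = 0.00366 m
ΔT_a = T_lim − T_in = 306.6 − 187.8 = 118.8 K
γ̇_max² = ΔT_a·ρ·cp/(η·t_res) = 118.8·1341·2480/(2897·98.1664) = 1389.27 s⁻²
γ̇_max = sqrt(1389.27) = 37.2729 s⁻¹
Solve γ̇ = πDN/h for N: N_max = γ̇_max·h/(π·D) = 37.2729 × 0.00366 / (π × 0.1451) = 0.299266 rev/s = 17.9559 rpm

value=17.96 rpm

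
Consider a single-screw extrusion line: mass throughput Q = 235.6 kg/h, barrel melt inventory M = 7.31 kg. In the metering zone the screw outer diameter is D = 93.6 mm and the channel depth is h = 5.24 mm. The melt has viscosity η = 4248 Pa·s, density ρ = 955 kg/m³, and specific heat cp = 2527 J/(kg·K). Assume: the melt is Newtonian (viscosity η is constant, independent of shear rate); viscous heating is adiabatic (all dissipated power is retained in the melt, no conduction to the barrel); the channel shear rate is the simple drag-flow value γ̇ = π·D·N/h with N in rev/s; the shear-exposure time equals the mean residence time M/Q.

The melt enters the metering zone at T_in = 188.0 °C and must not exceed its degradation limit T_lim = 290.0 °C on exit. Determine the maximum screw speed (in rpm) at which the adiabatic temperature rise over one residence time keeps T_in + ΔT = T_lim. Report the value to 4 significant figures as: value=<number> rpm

value=24.35 rpm

Q_s = Q / 3600 = 235.6 / 3600 = 0.0654444 kg/s
t_res = M / Q_s = 7.31 / 0.0654444 = 111.698 s
Geometry in SI: D = 93.6 mm → 0.0936 m, h = 5.24 mm → 0.00524 m
ΔT_a = T_lim − T_in = 290.0 − 188.0 = 102 K
Invert ΔT = ηγ̇²t_res/(ρcp) for γ̇: γ̇_max² = ΔT_a ρ cp / (η t_res) = 102·955·2527 / (4248·111.698) = 518.776 s⁻²
γ̇_max = √518.776 = 22.7766 s⁻¹
Solve γ̇ = πDN/h for N: N_max = γ̇_max·h/(π·D) = 22.7766 × 0.00524 / (π × 0.0936) = 0.405878 rev/s = 24.3527 rpm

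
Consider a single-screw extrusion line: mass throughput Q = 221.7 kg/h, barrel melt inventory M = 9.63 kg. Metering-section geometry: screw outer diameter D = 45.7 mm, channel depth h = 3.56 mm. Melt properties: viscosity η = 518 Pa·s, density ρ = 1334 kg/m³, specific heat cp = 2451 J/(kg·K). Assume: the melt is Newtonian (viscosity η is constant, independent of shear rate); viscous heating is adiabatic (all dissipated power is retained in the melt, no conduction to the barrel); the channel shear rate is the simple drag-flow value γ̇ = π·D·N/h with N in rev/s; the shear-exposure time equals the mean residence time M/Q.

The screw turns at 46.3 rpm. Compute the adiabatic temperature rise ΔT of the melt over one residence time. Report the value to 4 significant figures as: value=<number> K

Convert throughput: Q = 221.7 kg/h = 221.7/3600 = 0.0615833 kg/s
t_res = M / Q_s = 9.63 / 0.0615833 = 156.373 s
D = 45.7 mm = 0.0457 m;  h = 3.56 mm = 0.00356 m;  N = 46.3 rpm / 60 = 0.771667 rev/s
Shear rate: γ̇ = πDN/h = π·0.0457·0.771667/0.00356 = 31.1204 s⁻¹
Adiabatic rise: ΔT = η γ̇² t_res / (ρ cp) = 518·(31.1204)²·156.373 / (1334·2451) = 23.993 K

value=23.99 K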